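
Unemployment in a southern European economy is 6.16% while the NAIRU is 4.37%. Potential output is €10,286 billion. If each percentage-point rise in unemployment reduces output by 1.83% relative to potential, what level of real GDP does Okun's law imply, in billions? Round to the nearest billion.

Unemployment gap = 6.16 - 4.37 = 1.79 points, so the output gap is -1.83 × 1.79 = -3.2757%.
Actual GDP = 10286 × (1 - 3.2757/100) = 10286 × 0.967243 ≈ 9949 billion.

€9,949 billion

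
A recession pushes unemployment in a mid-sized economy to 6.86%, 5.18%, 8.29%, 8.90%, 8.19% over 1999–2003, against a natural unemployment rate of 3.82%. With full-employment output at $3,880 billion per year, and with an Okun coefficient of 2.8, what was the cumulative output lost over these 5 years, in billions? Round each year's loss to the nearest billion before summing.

Year 1999: gap = -2.8 × (6.86 - 3.82) = -8.512%, loss ≈ 3880 × 8.512/100 ≈ 330.
Year 2000: gap = -2.8 × (5.18 - 3.82) = -3.808%, loss ≈ 3880 × 3.808/100 ≈ 148.
Year 2001: gap = -2.8 × (8.29 - 3.82) = -12.516%, loss ≈ 3880 × 12.516/100 ≈ 486.
Year 2002: gap = -2.8 × (8.9 - 3.82) = -14.224%, loss ≈ 3880 × 14.224/100 ≈ 552.
Year 2003: gap = -2.8 × (8.19 - 3.82) = -12.236%, loss ≈ 3880 × 12.236/100 ≈ 475.
Total lost output = 330 + 148 + 486 + 552 + 475 = 1991 billion.

$1,991 billion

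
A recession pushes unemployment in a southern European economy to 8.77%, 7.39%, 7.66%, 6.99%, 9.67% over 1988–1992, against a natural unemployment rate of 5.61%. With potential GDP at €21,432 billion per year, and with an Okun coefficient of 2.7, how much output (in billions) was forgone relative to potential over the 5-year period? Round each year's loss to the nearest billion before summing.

€7,193 billion

Year 1988: gap = -2.7 × (8.77 - 5.61) = -8.532%, loss ≈ 21432 × 8.532/100 ≈ 1829.
Year 1989: gap = -2.7 × (7.39 - 5.61) = -4.806%, loss ≈ 21432 × 4.806/100 ≈ 1030.
Year 1990: gap = -2.7 × (7.66 - 5.61) = -5.535%, loss ≈ 21432 × 5.535/100 ≈ 1186.
Year 1991: gap = -2.7 × (6.99 - 5.61) = -3.726%, loss ≈ 21432 × 3.726/100 ≈ 799.
Year 1992: gap = -2.7 × (9.67 - 5.61) = -10.962%, loss ≈ 21432 × 10.962/100 ≈ 2349.
Total lost output = 1829 + 1030 + 1186 + 799 + 2349 = 7193 billion.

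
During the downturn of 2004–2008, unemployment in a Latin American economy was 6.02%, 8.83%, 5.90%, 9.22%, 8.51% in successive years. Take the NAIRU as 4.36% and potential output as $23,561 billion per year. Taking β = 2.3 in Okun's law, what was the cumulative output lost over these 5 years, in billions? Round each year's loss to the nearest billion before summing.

Year 2004: gap = -2.3 × (6.02 - 4.36) = -3.818%, loss ≈ 23561 × 3.818/100 ≈ 900.
Year 2005: gap = -2.3 × (8.83 - 4.36) = -10.281%, loss ≈ 23561 × 10.281/100 ≈ 2422.
Year 2006: gap = -2.3 × (5.9 - 4.36) = -3.542%, loss ≈ 23561 × 3.542/100 ≈ 835.
Year 2007: gap = -2.3 × (9.22 - 4.36) = -11.178%, loss ≈ 23561 × 11.178/100 ≈ 2634.
Year 2008: gap = -2.3 × (8.51 - 4.36) = -9.545%, loss ≈ 23561 × 9.545/100 ≈ 2249.
Total lost output = 900 + 2422 + 835 + 2634 + 2249 = 9040 billion.

$9,040 billion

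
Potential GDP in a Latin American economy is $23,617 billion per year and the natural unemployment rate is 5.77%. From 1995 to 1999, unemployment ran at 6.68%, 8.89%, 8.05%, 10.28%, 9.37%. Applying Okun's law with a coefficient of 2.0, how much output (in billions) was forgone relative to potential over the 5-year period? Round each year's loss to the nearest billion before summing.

Year 1995: gap = -2.0 × (6.68 - 5.77) = -1.82%, loss ≈ 23617 × 1.82/100 ≈ 430.
Year 1996: gap = -2.0 × (8.89 - 5.77) = -6.24%, loss ≈ 23617 × 6.24/100 ≈ 1474.
Year 1997: gap = -2.0 × (8.05 - 5.77) = -4.56%, loss ≈ 23617 × 4.56/100 ≈ 1077.
Year 1998: gap = -2.0 × (10.28 - 5.77) = -9.02%, loss ≈ 23617 × 9.02/100 ≈ 2130.
Year 1999: gap = -2.0 × (9.37 - 5.77) = -7.2%, loss ≈ 23617 × 7.2/100 ≈ 1700.
Total lost output = 430 + 1474 + 1077 + 2130 + 1700 = 6811 billion.

$6,811 billion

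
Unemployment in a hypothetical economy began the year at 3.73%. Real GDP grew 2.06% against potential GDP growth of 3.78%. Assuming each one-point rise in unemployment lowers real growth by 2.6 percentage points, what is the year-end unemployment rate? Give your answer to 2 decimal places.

4.39%

Growth-rate Okun's law: g_Y = g_Y* - β × Δu, so Δu = (g_Y* - g_Y)/β.
Δu = (3.78 - 2.06)/2.6 = 1.72/2.6 = 0.66 percentage points.
Year-end unemployment = 3.73 + 0.66 = 4.39%.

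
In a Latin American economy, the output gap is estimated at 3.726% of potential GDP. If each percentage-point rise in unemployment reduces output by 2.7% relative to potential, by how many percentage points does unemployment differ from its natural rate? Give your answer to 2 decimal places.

-1.38 percentage points

Okun's law: output gap = -β × (u - u*), so u - u* = -(output gap)/β.
u - u* = -(3.726)/2.7 = -1.38 percentage points.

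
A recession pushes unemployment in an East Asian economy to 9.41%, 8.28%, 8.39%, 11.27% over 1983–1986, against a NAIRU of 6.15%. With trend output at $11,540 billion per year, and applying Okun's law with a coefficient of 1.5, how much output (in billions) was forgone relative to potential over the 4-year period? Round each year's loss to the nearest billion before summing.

$2,207 billion

Year 1983: gap = -1.5 × (9.41 - 6.15) = -4.89%, loss ≈ 11540 × 4.89/100 ≈ 564.
Year 1984: gap = -1.5 × (8.28 - 6.15) = -3.195%, loss ≈ 11540 × 3.195/100 ≈ 369.
Year 1985: gap = -1.5 × (8.39 - 6.15) = -3.36%, loss ≈ 11540 × 3.36/100 ≈ 388.
Year 1986: gap = -1.5 × (11.27 - 6.15) = -7.68%, loss ≈ 11540 × 7.68/100 ≈ 886.
Total lost output = 564 + 369 + 388 + 886 = 2207 billion.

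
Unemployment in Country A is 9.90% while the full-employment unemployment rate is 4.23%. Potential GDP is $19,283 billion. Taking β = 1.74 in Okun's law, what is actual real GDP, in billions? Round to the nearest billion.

$17,381 billion

Unemployment gap = 9.9 - 4.23 = 5.67 points, so the output gap is -1.74 × 5.67 = -9.8658%.
Actual GDP = 19283 × (1 - 9.8658/100) = 19283 × 0.901342 ≈ 17381 billion.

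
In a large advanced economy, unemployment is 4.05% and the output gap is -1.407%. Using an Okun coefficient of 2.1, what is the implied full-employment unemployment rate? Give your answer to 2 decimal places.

3.38%

From Okun's law, u - u* = -(output gap)/β = -(-1.407)/2.1 = 0.67 points.
So u* = 4.05 - 0.67 = 3.38%.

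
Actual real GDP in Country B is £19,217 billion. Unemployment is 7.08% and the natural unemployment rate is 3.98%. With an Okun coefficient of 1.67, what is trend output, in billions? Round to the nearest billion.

Unemployment gap = 7.08 - 3.98 = 3.1 points, so output gap = -1.67 × 3.1 = -5.177%.
Since Y = Y* × (1 + gap/100), Y* = 19217/0.94823 ≈ 20266 billion.

£20,266 billion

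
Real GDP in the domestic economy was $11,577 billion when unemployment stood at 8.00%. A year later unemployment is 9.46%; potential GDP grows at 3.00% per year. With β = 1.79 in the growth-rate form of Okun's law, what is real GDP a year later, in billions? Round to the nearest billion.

Δu = 9.46 - 8 = 1.46 points.
Okun's law (growth form): g_Y = g_Y* - β × Δu = 3.00 - 1.79 × (1.46) = 3 - 2.6134 = 0.3866%.
Real GDP in the next year = 11577 × (1 + 0.3866/100) = 11577 × 1.003866 ≈ 11622 billion.

$11,622 billion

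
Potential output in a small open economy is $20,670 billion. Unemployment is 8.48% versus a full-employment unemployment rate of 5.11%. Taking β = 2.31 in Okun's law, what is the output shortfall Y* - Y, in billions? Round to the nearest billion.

Output gap = -2.31 × (8.48 - 5.11) = -2.31 × 3.37 = -7.7847%.
Actual GDP ≈ 20670 × 0.922153 ≈ 19061 billion, so the shortfall is 20670 - 19061 = 1609 billion.

$1,609 billion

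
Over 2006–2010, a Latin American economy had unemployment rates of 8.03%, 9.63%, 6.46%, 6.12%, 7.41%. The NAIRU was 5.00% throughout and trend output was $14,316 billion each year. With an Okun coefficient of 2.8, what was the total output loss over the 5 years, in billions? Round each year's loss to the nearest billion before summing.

$5,071 billion

Year 2006: gap = -2.8 × (8.03 - 5) = -8.484%, loss ≈ 14316 × 8.484/100 ≈ 1215.
Year 2007: gap = -2.8 × (9.63 - 5) = -12.964%, loss ≈ 14316 × 12.964/100 ≈ 1856.
Year 2008: gap = -2.8 × (6.46 - 5) = -4.088%, loss ≈ 14316 × 4.088/100 ≈ 585.
Year 2009: gap = -2.8 × (6.12 - 5) = -3.136%, loss ≈ 14316 × 3.136/100 ≈ 449.
Year 2010: gap = -2.8 × (7.41 - 5) = -6.748%, loss ≈ 14316 × 6.748/100 ≈ 966.
Total lost output = 1215 + 1856 + 585 + 449 + 966 = 5071 billion.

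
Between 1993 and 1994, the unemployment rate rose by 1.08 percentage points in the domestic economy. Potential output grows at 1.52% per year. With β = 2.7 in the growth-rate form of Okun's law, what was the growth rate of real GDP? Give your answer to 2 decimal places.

-1.40%

Growth-rate Okun's law: g_Y = g_Y* - β × Δu.
g_Y = 1.52 - 2.7 × (1.08) = 1.52 - 2.916 = -1.396%, i.e. -1.40% to 2 d.p.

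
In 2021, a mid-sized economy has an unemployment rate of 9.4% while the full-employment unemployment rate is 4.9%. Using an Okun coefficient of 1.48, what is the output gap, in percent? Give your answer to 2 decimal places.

-6.66%

The unemployment gap is 9.4 - 4.9 = 4.5 percentage points.
Okun's law gives an output gap of -1.48 × 4.5 = -6.66%, i.e. 6.66% below potential.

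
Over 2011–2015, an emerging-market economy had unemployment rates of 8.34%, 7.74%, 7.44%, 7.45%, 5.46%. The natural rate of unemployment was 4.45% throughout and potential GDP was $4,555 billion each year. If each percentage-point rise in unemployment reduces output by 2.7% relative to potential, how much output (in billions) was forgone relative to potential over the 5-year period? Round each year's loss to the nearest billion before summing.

$1,744 billion

Year 2011: gap = -2.7 × (8.34 - 4.45) = -10.503%, loss ≈ 4555 × 10.503/100 ≈ 478.
Year 2012: gap = -2.7 × (7.74 - 4.45) = -8.883%, loss ≈ 4555 × 8.883/100 ≈ 405.
Year 2013: gap = -2.7 × (7.44 - 4.45) = -8.073%, loss ≈ 4555 × 8.073/100 ≈ 368.
Year 2014: gap = -2.7 × (7.45 - 4.45) = -8.1%, loss ≈ 4555 × 8.1/100 ≈ 369.
Year 2015: gap = -2.7 × (5.46 - 4.45) = -2.727%, loss ≈ 4555 × 2.727/100 ≈ 124.
Total lost output = 478 + 405 + 368 + 369 + 124 = 1744 billion.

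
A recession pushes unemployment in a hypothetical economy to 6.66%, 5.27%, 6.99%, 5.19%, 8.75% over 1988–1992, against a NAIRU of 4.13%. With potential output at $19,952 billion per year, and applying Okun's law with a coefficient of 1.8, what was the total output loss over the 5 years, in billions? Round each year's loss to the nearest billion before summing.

Year 1988: gap = -1.8 × (6.66 - 4.13) = -4.554%, loss ≈ 19952 × 4.554/100 ≈ 909.
Year 1989: gap = -1.8 × (5.27 - 4.13) = -2.052%, loss ≈ 19952 × 2.052/100 ≈ 409.
Year 1990: gap = -1.8 × (6.99 - 4.13) = -5.148%, loss ≈ 19952 × 5.148/100 ≈ 1027.
Year 1991: gap = -1.8 × (5.19 - 4.13) = -1.908%, loss ≈ 19952 × 1.908/100 ≈ 381.
Year 1992: gap = -1.8 × (8.75 - 4.13) = -8.316%, loss ≈ 19952 × 8.316/100 ≈ 1659.
Total lost output = 909 + 409 + 1027 + 381 + 1659 = 4385 billion.

$4,385 billion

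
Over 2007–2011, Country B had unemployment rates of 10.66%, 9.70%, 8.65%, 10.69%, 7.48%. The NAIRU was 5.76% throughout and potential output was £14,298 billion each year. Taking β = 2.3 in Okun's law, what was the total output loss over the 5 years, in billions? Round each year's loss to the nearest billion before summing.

£6,044 billion

Year 2007: gap = -2.3 × (10.66 - 5.76) = -11.27%, loss ≈ 14298 × 11.27/100 ≈ 1611.
Year 2008: gap = -2.3 × (9.7 - 5.76) = -9.062%, loss ≈ 14298 × 9.062/100 ≈ 1296.
Year 2009: gap = -2.3 × (8.65 - 5.76) = -6.647%, loss ≈ 14298 × 6.647/100 ≈ 950.
Year 2010: gap = -2.3 × (10.69 - 5.76) = -11.339%, loss ≈ 14298 × 11.339/100 ≈ 1621.
Year 2011: gap = -2.3 × (7.48 - 5.76) = -3.956%, loss ≈ 14298 × 3.956/100 ≈ 566.
Total lost output = 1611 + 1296 + 950 + 1621 + 566 = 6044 billion.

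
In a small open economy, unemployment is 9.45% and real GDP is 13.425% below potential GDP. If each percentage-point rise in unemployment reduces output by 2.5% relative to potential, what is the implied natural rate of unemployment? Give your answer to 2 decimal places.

From Okun's law, u - u* = -(output gap)/β = -(-13.425)/2.5 = 5.37 points.
So u* = 9.45 - 5.37 = 4.08%.

4.08%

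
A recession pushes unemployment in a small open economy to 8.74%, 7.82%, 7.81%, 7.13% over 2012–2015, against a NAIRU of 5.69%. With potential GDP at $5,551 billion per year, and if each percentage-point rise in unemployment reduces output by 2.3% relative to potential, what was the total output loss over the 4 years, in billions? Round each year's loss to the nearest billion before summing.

$1,116 billion

Year 2012: gap = -2.3 × (8.74 - 5.69) = -7.015%, loss ≈ 5551 × 7.015/100 ≈ 389.
Year 2013: gap = -2.3 × (7.82 - 5.69) = -4.899%, loss ≈ 5551 × 4.899/100 ≈ 272.
Year 2014: gap = -2.3 × (7.81 - 5.69) = -4.876%, loss ≈ 5551 × 4.876/100 ≈ 271.
Year 2015: gap = -2.3 × (7.13 - 5.69) = -3.312%, loss ≈ 5551 × 3.312/100 ≈ 184.
Total lost output = 389 + 272 + 271 + 184 = 1116 billion.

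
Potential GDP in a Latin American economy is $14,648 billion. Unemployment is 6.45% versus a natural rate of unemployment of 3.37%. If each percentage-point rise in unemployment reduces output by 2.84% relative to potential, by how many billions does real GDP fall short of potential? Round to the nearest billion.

Output gap = -2.84 × (6.45 - 3.37) = -2.84 × 3.08 = -8.7472%.
Actual GDP ≈ 14648 × 0.912528 ≈ 13367 billion, so the shortfall is 14648 - 13367 = 1281 billion.

$1,281 billion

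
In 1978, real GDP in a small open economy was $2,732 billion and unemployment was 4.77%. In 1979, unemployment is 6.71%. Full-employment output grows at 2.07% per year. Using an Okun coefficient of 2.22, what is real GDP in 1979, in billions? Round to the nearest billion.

Δu = 6.71 - 4.77 = 1.94 points.
Okun's law (growth form): g_Y = g_Y* - β × Δu = 2.07 - 2.22 × (1.94) = 2.07 - 4.3068 = -2.2368%.
Real GDP in the next year = 2732 × (1 - 2.2368/100) = 2732 × 0.977632 ≈ 2671 billion.

$2,671 billion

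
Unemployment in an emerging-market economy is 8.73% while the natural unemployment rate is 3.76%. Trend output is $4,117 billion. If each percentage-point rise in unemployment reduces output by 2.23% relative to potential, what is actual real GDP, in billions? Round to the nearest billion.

Unemployment gap = 8.73 - 3.76 = 4.97 points, so the output gap is -2.23 × 4.97 = -11.0831%.
Actual GDP = 4117 × (1 - 11.0831/100) = 4117 × 0.889169 ≈ 3661 billion.

$3,661 billion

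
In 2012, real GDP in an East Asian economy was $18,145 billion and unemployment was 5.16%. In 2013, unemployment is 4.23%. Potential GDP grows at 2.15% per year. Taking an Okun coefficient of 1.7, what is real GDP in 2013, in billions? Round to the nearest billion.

$18,822 billion

Δu = 4.23 - 5.16 = -0.93 points.
Okun's law (growth form): g_Y = g_Y* - β × Δu = 2.15 - 1.7 × (-0.93) = 2.15 + 1.581 = 3.731%.
Real GDP in the next year = 18145 × (1 + 3.731/100) = 18145 × 1.03731 ≈ 18822 billion.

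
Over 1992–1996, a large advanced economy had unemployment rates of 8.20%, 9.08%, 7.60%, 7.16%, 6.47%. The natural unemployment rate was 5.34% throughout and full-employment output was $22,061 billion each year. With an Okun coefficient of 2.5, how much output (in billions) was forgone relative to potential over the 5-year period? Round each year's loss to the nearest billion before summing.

$6,513 billion

Year 1992: gap = -2.5 × (8.2 - 5.34) = -7.15%, loss ≈ 22061 × 7.15/100 ≈ 1577.
Year 1993: gap = -2.5 × (9.08 - 5.34) = -9.35%, loss ≈ 22061 × 9.35/100 ≈ 2063.
Year 1994: gap = -2.5 × (7.6 - 5.34) = -5.65%, loss ≈ 22061 × 5.65/100 ≈ 1246.
Year 1995: gap = -2.5 × (7.16 - 5.34) = -4.55%, loss ≈ 22061 × 4.55/100 ≈ 1004.
Year 1996: gap = -2.5 × (6.47 - 5.34) = -2.825%, loss ≈ 22061 × 2.825/100 ≈ 623.
Total lost output = 1577 + 2063 + 1246 + 1004 + 623 = 6513 billion.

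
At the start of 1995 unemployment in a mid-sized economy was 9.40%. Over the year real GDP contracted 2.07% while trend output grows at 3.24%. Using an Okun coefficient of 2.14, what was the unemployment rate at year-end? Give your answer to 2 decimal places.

11.88%

Growth-rate Okun's law: g_Y = g_Y* - β × Δu, so Δu = (g_Y* - g_Y)/β.
Δu = (3.24 + 2.07)/2.14 = 5.31/2.14 = 2.48 percentage points.
Year-end unemployment = 9.4 + 2.48 = 11.88%.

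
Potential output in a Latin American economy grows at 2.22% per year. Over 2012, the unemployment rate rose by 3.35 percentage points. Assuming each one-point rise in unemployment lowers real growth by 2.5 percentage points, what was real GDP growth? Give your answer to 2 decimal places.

-6.16%

Growth-rate Okun's law: g_Y = g_Y* - β × Δu.
g_Y = 2.22 - 2.5 × (3.35) = 2.22 - 8.375 = -6.155%, i.e. -6.16% to 2 d.p.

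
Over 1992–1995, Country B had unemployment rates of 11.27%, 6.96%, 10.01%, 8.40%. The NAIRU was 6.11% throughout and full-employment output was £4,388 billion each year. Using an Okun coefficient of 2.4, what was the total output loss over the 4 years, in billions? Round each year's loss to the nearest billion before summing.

Year 1992: gap = -2.4 × (11.27 - 6.11) = -12.384%, loss ≈ 4388 × 12.384/100 ≈ 543.
Year 1993: gap = -2.4 × (6.96 - 6.11) = -2.04%, loss ≈ 4388 × 2.04/100 ≈ 90.
Year 1994: gap = -2.4 × (10.01 - 6.11) = -9.36%, loss ≈ 4388 × 9.36/100 ≈ 411.
Year 1995: gap = -2.4 × (8.4 - 6.11) = -5.496%, loss ≈ 4388 × 5.496/100 ≈ 241.
Total lost output = 543 + 90 + 411 + 241 = 1285 billion.

£1,285 billion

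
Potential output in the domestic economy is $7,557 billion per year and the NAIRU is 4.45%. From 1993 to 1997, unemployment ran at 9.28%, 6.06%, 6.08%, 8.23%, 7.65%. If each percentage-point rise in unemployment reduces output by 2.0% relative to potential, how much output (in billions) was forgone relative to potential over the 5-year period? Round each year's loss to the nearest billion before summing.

Year 1993: gap = -2.0 × (9.28 - 4.45) = -9.66%, loss ≈ 7557 × 9.66/100 ≈ 730.
Year 1994: gap = -2.0 × (6.06 - 4.45) = -3.22%, loss ≈ 7557 × 3.22/100 ≈ 243.
Year 1995: gap = -2.0 × (6.08 - 4.45) = -3.26%, loss ≈ 7557 × 3.26/100 ≈ 246.
Year 1996: gap = -2.0 × (8.23 - 4.45) = -7.56%, loss ≈ 7557 × 7.56/100 ≈ 571.
Year 1997: gap = -2.0 × (7.65 - 4.45) = -6.4%, loss ≈ 7557 × 6.4/100 ≈ 484.
Total lost output = 730 + 243 + 246 + 571 + 484 = 2274 billion.

$2,274 billion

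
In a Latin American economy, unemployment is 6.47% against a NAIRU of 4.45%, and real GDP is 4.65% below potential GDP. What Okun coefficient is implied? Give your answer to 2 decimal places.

β ≈ 2.30

Okun's law: output gap = -β × (u - u*).
-4.65 = -β × (6.47 - 4.45) = -β × 2.02, so β = 4.65/2.02 = 2.30.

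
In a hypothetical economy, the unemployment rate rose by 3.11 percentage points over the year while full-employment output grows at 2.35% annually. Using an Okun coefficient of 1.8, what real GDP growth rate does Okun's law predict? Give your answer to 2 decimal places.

Growth-rate Okun's law: g_Y = g_Y* - β × Δu.
g_Y = 2.35 - 1.8 × (3.11) = 2.35 - 5.598 = -3.248%, i.e. -3.25% to 2 d.p.

-3.25%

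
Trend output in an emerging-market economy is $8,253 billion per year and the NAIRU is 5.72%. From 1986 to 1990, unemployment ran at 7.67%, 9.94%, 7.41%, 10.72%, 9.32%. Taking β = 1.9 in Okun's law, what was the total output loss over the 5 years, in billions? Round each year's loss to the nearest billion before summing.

$2,582 billion

Year 1986: gap = -1.9 × (7.67 - 5.72) = -3.705%, loss ≈ 8253 × 3.705/100 ≈ 306.
Year 1987: gap = -1.9 × (9.94 - 5.72) = -8.018%, loss ≈ 8253 × 8.018/100 ≈ 662.
Year 1988: gap = -1.9 × (7.41 - 5.72) = -3.211%, loss ≈ 8253 × 3.211/100 ≈ 265.
Year 1989: gap = -1.9 × (10.72 - 5.72) = -9.5%, loss ≈ 8253 × 9.5/100 ≈ 784.
Year 1990: gap = -1.9 × (9.32 - 5.72) = -6.84%, loss ≈ 8253 × 6.84/100 ≈ 565.
Total lost output = 306 + 662 + 265 + 784 + 565 = 2582 billion.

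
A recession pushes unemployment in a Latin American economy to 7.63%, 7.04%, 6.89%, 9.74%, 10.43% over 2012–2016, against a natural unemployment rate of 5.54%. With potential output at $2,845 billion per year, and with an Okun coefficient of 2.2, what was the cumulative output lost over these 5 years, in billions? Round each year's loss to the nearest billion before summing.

Year 2012: gap = -2.2 × (7.63 - 5.54) = -4.598%, loss ≈ 2845 × 4.598/100 ≈ 131.
Year 2013: gap = -2.2 × (7.04 - 5.54) = -3.3%, loss ≈ 2845 × 3.3/100 ≈ 94.
Year 2014: gap = -2.2 × (6.89 - 5.54) = -2.97%, loss ≈ 2845 × 2.97/100 ≈ 84.
Year 2015: gap = -2.2 × (9.74 - 5.54) = -9.24%, loss ≈ 2845 × 9.24/100 ≈ 263.
Year 2016: gap = -2.2 × (10.43 - 5.54) = -10.758%, loss ≈ 2845 × 10.758/100 ≈ 306.
Total lost output = 131 + 94 + 84 + 263 + 306 = 878 billion.

$878 billion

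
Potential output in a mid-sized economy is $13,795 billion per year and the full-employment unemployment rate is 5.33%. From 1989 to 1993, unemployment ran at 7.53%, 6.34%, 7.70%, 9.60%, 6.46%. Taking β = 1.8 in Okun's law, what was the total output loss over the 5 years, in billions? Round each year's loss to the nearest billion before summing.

Year 1989: gap = -1.8 × (7.53 - 5.33) = -3.96%, loss ≈ 13795 × 3.96/100 ≈ 546.
Year 1990: gap = -1.8 × (6.34 - 5.33) = -1.818%, loss ≈ 13795 × 1.818/100 ≈ 251.
Year 1991: gap = -1.8 × (7.7 - 5.33) = -4.266%, loss ≈ 13795 × 4.266/100 ≈ 588.
Year 1992: gap = -1.8 × (9.6 - 5.33) = -7.686%, loss ≈ 13795 × 7.686/100 ≈ 1060.
Year 1993: gap = -1.8 × (6.46 - 5.33) = -2.034%, loss ≈ 13795 × 2.034/100 ≈ 281.
Total lost output = 546 + 251 + 588 + 1060 + 281 = 2726 billion.

$2,726 billion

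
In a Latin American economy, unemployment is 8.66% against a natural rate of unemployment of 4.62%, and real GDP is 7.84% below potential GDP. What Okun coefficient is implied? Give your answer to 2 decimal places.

β ≈ 1.94

Okun's law: output gap = -β × (u - u*).
-7.84 = -β × (8.66 - 4.62) = -β × 4.04, so β = 7.84/4.04 = 1.94.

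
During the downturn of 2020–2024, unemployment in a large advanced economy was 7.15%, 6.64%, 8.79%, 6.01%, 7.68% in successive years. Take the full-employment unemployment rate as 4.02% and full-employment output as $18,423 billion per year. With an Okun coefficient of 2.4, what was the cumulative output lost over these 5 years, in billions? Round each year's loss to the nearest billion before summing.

$7,149 billion

Year 2020: gap = -2.4 × (7.15 - 4.02) = -7.512%, loss ≈ 18423 × 7.512/100 ≈ 1384.
Year 2021: gap = -2.4 × (6.64 - 4.02) = -6.288%, loss ≈ 18423 × 6.288/100 ≈ 1158.
Year 2022: gap = -2.4 × (8.79 - 4.02) = -11.448%, loss ≈ 18423 × 11.448/100 ≈ 2109.
Year 2023: gap = -2.4 × (6.01 - 4.02) = -4.776%, loss ≈ 18423 × 4.776/100 ≈ 880.
Year 2024: gap = -2.4 × (7.68 - 4.02) = -8.784%, loss ≈ 18423 × 8.784/100 ≈ 1618.
Total lost output = 1384 + 1158 + 2109 + 880 + 1618 = 7149 billion.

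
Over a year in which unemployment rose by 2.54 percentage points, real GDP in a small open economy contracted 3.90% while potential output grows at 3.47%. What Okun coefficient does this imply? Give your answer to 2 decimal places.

Growth form: g_Y = g_Y* - β × Δu, so β = (g_Y* - g_Y)/Δu.
β = (3.47 + 3.9)/2.54 = 7.37/2.54 = 2.90.

β ≈ 2.90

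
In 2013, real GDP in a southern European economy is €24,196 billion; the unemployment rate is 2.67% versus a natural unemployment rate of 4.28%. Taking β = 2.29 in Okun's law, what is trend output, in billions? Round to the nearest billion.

Unemployment gap = 2.67 - 4.28 = -1.61 points, so output gap = -2.29 × (-1.61) = 3.6869%.
Since Y = Y* × (1 + gap/100), Y* = 24196/1.036869 ≈ 23336 billion.

€23,336 billion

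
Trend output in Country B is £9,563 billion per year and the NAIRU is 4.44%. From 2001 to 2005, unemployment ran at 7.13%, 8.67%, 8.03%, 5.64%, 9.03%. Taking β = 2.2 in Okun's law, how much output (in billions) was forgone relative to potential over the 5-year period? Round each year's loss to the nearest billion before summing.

£3,429 billion

Year 2001: gap = -2.2 × (7.13 - 4.44) = -5.918%, loss ≈ 9563 × 5.918/100 ≈ 566.
Year 2002: gap = -2.2 × (8.67 - 4.44) = -9.306%, loss ≈ 9563 × 9.306/100 ≈ 890.
Year 2003: gap = -2.2 × (8.03 - 4.44) = -7.898%, loss ≈ 9563 × 7.898/100 ≈ 755.
Year 2004: gap = -2.2 × (5.64 - 4.44) = -2.64%, loss ≈ 9563 × 2.64/100 ≈ 252.
Year 2005: gap = -2.2 × (9.03 - 4.44) = -10.098%, loss ≈ 9563 × 10.098/100 ≈ 966.
Total lost output = 566 + 890 + 755 + 252 + 966 = 3429 billion.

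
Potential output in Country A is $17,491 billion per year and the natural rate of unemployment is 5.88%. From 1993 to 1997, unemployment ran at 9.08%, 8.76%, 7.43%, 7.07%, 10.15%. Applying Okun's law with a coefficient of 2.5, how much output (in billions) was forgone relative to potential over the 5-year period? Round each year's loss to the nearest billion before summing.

Year 1993: gap = -2.5 × (9.08 - 5.88) = -8%, loss ≈ 17491 × 8/100 ≈ 1399.
Year 1994: gap = -2.5 × (8.76 - 5.88) = -7.2%, loss ≈ 17491 × 7.2/100 ≈ 1259.
Year 1995: gap = -2.5 × (7.43 - 5.88) = -3.875%, loss ≈ 17491 × 3.875/100 ≈ 678.
Year 1996: gap = -2.5 × (7.07 - 5.88) = -2.975%, loss ≈ 17491 × 2.975/100 ≈ 520.
Year 1997: gap = -2.5 × (10.15 - 5.88) = -10.675%, loss ≈ 17491 × 10.675/100 ≈ 1867.
Total lost output = 1399 + 1259 + 678 + 520 + 1867 = 5723 billion.

$5,723 billion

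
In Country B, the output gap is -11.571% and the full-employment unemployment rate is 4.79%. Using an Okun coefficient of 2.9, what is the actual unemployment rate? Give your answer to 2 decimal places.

8.78%

From Okun's law, u - u* = -(output gap)/β = -(-11.571)/2.9 = 3.99 points.
So u = 4.79 + 3.99 = 8.78%.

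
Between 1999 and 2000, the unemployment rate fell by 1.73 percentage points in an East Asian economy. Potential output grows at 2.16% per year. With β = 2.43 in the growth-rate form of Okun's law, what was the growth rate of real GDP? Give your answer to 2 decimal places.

6.36%

Growth-rate Okun's law: g_Y = g_Y* - β × Δu.
g_Y = 2.16 - 2.43 × (-1.73) = 2.16 + 4.2039 = 6.3639%, i.e. 6.36% to 2 d.p.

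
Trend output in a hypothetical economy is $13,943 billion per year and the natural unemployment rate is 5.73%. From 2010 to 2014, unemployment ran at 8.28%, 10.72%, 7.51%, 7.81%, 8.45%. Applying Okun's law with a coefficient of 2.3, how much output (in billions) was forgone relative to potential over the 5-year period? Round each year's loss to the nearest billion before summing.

$4,528 billion

Year 2010: gap = -2.3 × (8.28 - 5.73) = -5.865%, loss ≈ 13943 × 5.865/100 ≈ 818.
Year 2011: gap = -2.3 × (10.72 - 5.73) = -11.477%, loss ≈ 13943 × 11.477/100 ≈ 1600.
Year 2012: gap = -2.3 × (7.51 - 5.73) = -4.094%, loss ≈ 13943 × 4.094/100 ≈ 571.
Year 2013: gap = -2.3 × (7.81 - 5.73) = -4.784%, loss ≈ 13943 × 4.784/100 ≈ 667.
Year 2014: gap = -2.3 × (8.45 - 5.73) = -6.256%, loss ≈ 13943 × 6.256/100 ≈ 872.
Total lost output = 818 + 1600 + 571 + 667 + 872 = 4528 billion.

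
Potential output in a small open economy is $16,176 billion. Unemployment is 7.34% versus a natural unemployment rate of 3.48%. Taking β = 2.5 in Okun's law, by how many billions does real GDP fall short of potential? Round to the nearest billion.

Output gap = -2.5 × (7.34 - 3.48) = -2.5 × 3.86 = -9.65%.
Actual GDP ≈ 16176 × 0.9035 ≈ 14615 billion, so the shortfall is 16176 - 14615 = 1561 billion.

$1,561 billion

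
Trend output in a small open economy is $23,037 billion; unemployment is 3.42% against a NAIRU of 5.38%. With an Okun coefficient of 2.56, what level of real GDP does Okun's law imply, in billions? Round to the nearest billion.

$24,193 billion

Unemployment gap = 3.42 - 5.38 = -1.96 points, so the output gap is -2.56 × (-1.96) = 5.0176%.
Actual GDP = 23037 × (1 + 5.0176/100) = 23037 × 1.050176 ≈ 24193 billion.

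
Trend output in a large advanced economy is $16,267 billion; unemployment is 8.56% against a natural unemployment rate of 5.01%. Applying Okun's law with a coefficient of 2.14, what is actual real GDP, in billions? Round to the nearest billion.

$15,031 billion

Unemployment gap = 8.56 - 5.01 = 3.55 points, so the output gap is -2.14 × 3.55 = -7.597%.
Actual GDP = 16267 × (1 - 7.597/100) = 16267 × 0.92403 ≈ 15031 billion.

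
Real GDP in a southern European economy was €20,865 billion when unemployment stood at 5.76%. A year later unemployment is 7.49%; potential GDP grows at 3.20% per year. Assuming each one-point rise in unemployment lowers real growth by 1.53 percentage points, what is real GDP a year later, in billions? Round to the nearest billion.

Δu = 7.49 - 5.76 = 1.73 points.
Okun's law (growth form): g_Y = g_Y* - β × Δu = 3.20 - 1.53 × (1.73) = 3.2 - 2.6469 = 0.5531%.
Real GDP in the next year = 20865 × (1 + 0.5531/100) = 20865 × 1.005531 ≈ 20980 billion.

€20,980 billion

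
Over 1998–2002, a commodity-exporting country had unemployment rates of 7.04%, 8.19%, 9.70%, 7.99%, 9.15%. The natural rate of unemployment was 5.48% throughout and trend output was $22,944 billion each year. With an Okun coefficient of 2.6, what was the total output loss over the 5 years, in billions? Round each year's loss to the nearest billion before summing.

Year 1998: gap = -2.6 × (7.04 - 5.48) = -4.056%, loss ≈ 22944 × 4.056/100 ≈ 931.
Year 1999: gap = -2.6 × (8.19 - 5.48) = -7.046%, loss ≈ 22944 × 7.046/100 ≈ 1617.
Year 2000: gap = -2.6 × (9.7 - 5.48) = -10.972%, loss ≈ 22944 × 10.972/100 ≈ 2517.
Year 2001: gap = -2.6 × (7.99 - 5.48) = -6.526%, loss ≈ 22944 × 6.526/100 ≈ 1497.
Year 2002: gap = -2.6 × (9.15 - 5.48) = -9.542%, loss ≈ 22944 × 9.542/100 ≈ 2189.
Total lost output = 931 + 1617 + 2517 + 1497 + 2189 = 8751 billion.

$8,751 billion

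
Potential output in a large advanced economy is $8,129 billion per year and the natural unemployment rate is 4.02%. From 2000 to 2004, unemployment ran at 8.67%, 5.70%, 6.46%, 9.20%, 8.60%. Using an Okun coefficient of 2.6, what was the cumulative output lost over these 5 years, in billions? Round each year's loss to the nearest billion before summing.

$3,917 billion

Year 2000: gap = -2.6 × (8.67 - 4.02) = -12.09%, loss ≈ 8129 × 12.09/100 ≈ 983.
Year 2001: gap = -2.6 × (5.7 - 4.02) = -4.368%, loss ≈ 8129 × 4.368/100 ≈ 355.
Year 2002: gap = -2.6 × (6.46 - 4.02) = -6.344%, loss ≈ 8129 × 6.344/100 ≈ 516.
Year 2003: gap = -2.6 × (9.2 - 4.02) = -13.468%, loss ≈ 8129 × 13.468/100 ≈ 1095.
Year 2004: gap = -2.6 × (8.6 - 4.02) = -11.908%, loss ≈ 8129 × 11.908/100 ≈ 968.
Total lost output = 983 + 355 + 516 + 1095 + 968 = 3917 billion.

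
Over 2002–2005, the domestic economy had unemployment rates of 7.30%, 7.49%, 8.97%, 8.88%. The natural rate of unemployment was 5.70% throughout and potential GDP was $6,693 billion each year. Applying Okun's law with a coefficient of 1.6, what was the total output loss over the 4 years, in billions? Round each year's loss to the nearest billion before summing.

$1,054 billion

Year 2002: gap = -1.6 × (7.3 - 5.7) = -2.56%, loss ≈ 6693 × 2.56/100 ≈ 171.
Year 2003: gap = -1.6 × (7.49 - 5.7) = -2.864%, loss ≈ 6693 × 2.864/100 ≈ 192.
Year 2004: gap = -1.6 × (8.97 - 5.7) = -5.232%, loss ≈ 6693 × 5.232/100 ≈ 350.
Year 2005: gap = -1.6 × (8.88 - 5.7) = -5.088%, loss ≈ 6693 × 5.088/100 ≈ 341.
Total lost output = 171 + 192 + 350 + 341 = 1054 billion.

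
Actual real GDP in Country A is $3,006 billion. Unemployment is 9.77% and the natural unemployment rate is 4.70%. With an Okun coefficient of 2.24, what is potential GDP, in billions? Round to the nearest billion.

$3,391 billion

Unemployment gap = 9.77 - 4.7 = 5.07 points, so output gap = -2.24 × 5.07 = -11.3568%.
Since Y = Y* × (1 + gap/100), Y* = 3006/0.886432 ≈ 3391 billion.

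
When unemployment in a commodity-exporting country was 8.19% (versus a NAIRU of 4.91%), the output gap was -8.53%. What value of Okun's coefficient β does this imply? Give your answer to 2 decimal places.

Okun's law: output gap = -β × (u - u*).
-8.53 = -β × (8.19 - 4.91) = -β × 3.28, so β = 8.53/3.28 = 2.60.

β ≈ 2.60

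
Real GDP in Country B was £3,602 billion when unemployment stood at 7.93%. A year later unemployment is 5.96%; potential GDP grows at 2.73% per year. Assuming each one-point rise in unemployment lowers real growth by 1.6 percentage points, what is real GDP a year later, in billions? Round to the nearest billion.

£3,814 billion

Δu = 5.96 - 7.93 = -1.97 points.
Okun's law (growth form): g_Y = g_Y* - β × Δu = 2.73 - 1.6 × (-1.97) = 2.73 + 3.152 = 5.882%.
Real GDP in the next year = 3602 × (1 + 5.882/100) = 3602 × 1.05882 ≈ 3814 billion.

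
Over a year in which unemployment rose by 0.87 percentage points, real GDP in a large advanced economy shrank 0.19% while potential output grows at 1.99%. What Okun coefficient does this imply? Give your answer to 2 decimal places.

β ≈ 2.51

Growth form: g_Y = g_Y* - β × Δu, so β = (g_Y* - g_Y)/Δu.
β = (1.99 + 0.19)/0.87 = 2.18/0.87 = 2.51.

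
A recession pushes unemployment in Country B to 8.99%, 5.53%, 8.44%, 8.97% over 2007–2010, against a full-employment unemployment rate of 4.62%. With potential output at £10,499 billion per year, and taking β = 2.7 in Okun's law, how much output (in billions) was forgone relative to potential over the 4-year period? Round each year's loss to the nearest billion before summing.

£3,813 billion

Year 2007: gap = -2.7 × (8.99 - 4.62) = -11.799%, loss ≈ 10499 × 11.799/100 ≈ 1239.
Year 2008: gap = -2.7 × (5.53 - 4.62) = -2.457%, loss ≈ 10499 × 2.457/100 ≈ 258.
Year 2009: gap = -2.7 × (8.44 - 4.62) = -10.314%, loss ≈ 10499 × 10.314/100 ≈ 1083.
Year 2010: gap = -2.7 × (8.97 - 4.62) = -11.745%, loss ≈ 10499 × 11.745/100 ≈ 1233.
Total lost output = 1239 + 258 + 1083 + 1233 = 3813 billion.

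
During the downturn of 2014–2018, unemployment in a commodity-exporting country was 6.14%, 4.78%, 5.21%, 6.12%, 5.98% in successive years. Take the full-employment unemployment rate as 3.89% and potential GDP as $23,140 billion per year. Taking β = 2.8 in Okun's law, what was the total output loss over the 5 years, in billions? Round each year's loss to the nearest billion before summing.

$5,689 billion

Year 2014: gap = -2.8 × (6.14 - 3.89) = -6.3%, loss ≈ 23140 × 6.3/100 ≈ 1458.
Year 2015: gap = -2.8 × (4.78 - 3.89) = -2.492%, loss ≈ 23140 × 2.492/100 ≈ 577.
Year 2016: gap = -2.8 × (5.21 - 3.89) = -3.696%, loss ≈ 23140 × 3.696/100 ≈ 855.
Year 2017: gap = -2.8 × (6.12 - 3.89) = -6.244%, loss ≈ 23140 × 6.244/100 ≈ 1445.
Year 2018: gap = -2.8 × (5.98 - 3.89) = -5.852%, loss ≈ 23140 × 5.852/100 ≈ 1354.
Total lost output = 1458 + 577 + 855 + 1445 + 1354 = 5689 billion.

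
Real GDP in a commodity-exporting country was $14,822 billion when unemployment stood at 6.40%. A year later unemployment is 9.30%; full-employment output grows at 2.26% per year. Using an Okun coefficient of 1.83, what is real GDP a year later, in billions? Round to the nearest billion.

$14,370 billion

Δu = 9.3 - 6.4 = 2.9 points.
Okun's law (growth form): g_Y = g_Y* - β × Δu = 2.26 - 1.83 × (2.90) = 2.26 - 5.307 = -3.047%.
Real GDP in the next year = 14822 × (1 - 3.047/100) = 14822 × 0.96953 ≈ 14370 billion.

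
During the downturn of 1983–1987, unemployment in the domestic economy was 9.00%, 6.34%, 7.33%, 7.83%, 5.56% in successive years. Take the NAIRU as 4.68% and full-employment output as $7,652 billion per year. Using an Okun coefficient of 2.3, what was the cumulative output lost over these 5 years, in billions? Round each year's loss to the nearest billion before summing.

$2,227 billion

Year 1983: gap = -2.3 × (9 - 4.68) = -9.936%, loss ≈ 7652 × 9.936/100 ≈ 760.
Year 1984: gap = -2.3 × (6.34 - 4.68) = -3.818%, loss ≈ 7652 × 3.818/100 ≈ 292.
Year 1985: gap = -2.3 × (7.33 - 4.68) = -6.095%, loss ≈ 7652 × 6.095/100 ≈ 466.
Year 1986: gap = -2.3 × (7.83 - 4.68) = -7.245%, loss ≈ 7652 × 7.245/100 ≈ 554.
Year 1987: gap = -2.3 × (5.56 - 4.68) = -2.024%, loss ≈ 7652 × 2.024/100 ≈ 155.
Total lost output = 760 + 292 + 466 + 554 + 155 = 2227 billion.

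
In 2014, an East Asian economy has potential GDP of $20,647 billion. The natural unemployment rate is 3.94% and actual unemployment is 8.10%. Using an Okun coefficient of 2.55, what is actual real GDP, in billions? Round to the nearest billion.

Unemployment gap = 8.1 - 3.94 = 4.16 points, so the output gap is -2.55 × 4.16 = -10.608%.
Actual GDP = 20647 × (1 - 10.608/100) = 20647 × 0.89392 ≈ 18457 billion.

$18,457 billion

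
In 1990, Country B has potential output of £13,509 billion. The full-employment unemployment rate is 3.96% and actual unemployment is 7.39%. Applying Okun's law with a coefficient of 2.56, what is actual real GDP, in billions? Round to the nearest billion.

Unemployment gap = 7.39 - 3.96 = 3.43 points, so the output gap is -2.56 × 3.43 = -8.7808%.
Actual GDP = 13509 × (1 - 8.7808/100) = 13509 × 0.912192 ≈ 12323 billion.

£12,323 billion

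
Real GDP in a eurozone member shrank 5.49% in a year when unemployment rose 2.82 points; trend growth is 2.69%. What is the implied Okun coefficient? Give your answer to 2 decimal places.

Growth form: g_Y = g_Y* - β × Δu, so β = (g_Y* - g_Y)/Δu.
β = (2.69 + 5.49)/2.82 = 8.18/2.82 = 2.90.

β ≈ 2.90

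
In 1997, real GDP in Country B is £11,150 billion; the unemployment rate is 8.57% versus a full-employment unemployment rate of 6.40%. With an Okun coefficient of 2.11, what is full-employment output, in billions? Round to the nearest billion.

Unemployment gap = 8.57 - 6.4 = 2.17 points, so output gap = -2.11 × 2.17 = -4.5787%.
Since Y = Y* × (1 + gap/100), Y* = 11150/0.954213 ≈ 11685 billion.

£11,685 billion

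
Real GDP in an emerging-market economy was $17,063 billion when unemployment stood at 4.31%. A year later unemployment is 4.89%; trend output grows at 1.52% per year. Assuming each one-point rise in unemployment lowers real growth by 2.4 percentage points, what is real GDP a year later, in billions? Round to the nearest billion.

$17,085 billion

Δu = 4.89 - 4.31 = 0.58 points.
Okun's law (growth form): g_Y = g_Y* - β × Δu = 1.52 - 2.4 × (0.58) = 1.52 - 1.392 = 0.128%.
Real GDP in the next year = 17063 × (1 + 0.128/100) = 17063 × 1.00128 ≈ 17085 billion.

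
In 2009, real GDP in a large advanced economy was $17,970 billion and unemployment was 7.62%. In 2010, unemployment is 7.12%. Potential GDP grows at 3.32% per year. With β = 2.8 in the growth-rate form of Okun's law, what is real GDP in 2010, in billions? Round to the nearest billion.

$18,818 billion

Δu = 7.12 - 7.62 = -0.5 points.
Okun's law (growth form): g_Y = g_Y* - β × Δu = 3.32 - 2.8 × (-0.50) = 3.32 + 1.4 = 4.72%.
Real GDP in the next year = 17970 × (1 + 4.72/100) = 17970 × 1.0472 ≈ 18818 billion.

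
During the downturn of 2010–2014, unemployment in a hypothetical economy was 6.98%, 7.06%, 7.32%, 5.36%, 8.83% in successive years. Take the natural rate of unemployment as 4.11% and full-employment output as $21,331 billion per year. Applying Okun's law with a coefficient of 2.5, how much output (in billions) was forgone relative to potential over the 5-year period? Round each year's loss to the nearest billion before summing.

$7,999 billion

Year 2010: gap = -2.5 × (6.98 - 4.11) = -7.175%, loss ≈ 21331 × 7.175/100 ≈ 1530.
Year 2011: gap = -2.5 × (7.06 - 4.11) = -7.375%, loss ≈ 21331 × 7.375/100 ≈ 1573.
Year 2012: gap = -2.5 × (7.32 - 4.11) = -8.025%, loss ≈ 21331 × 8.025/100 ≈ 1712.
Year 2013: gap = -2.5 × (5.36 - 4.11) = -3.125%, loss ≈ 21331 × 3.125/100 ≈ 667.
Year 2014: gap = -2.5 × (8.83 - 4.11) = -11.8%, loss ≈ 21331 × 11.8/100 ≈ 2517.
Total lost output = 1530 + 1573 + 1712 + 667 + 2517 = 7999 billion.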